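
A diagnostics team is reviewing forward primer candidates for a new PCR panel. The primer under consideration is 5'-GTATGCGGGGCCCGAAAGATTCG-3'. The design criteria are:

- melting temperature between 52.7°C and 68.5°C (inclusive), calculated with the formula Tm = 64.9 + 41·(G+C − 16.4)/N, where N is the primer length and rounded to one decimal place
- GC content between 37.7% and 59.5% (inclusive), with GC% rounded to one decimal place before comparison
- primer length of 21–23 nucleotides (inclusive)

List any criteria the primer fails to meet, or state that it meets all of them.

Fails: GC content.

Base counts: A=5, T=4, G=9, C=5 (length 23).
Tm: Tm = 64.9 + 41·(14 − 16.4)/23 = 60.6°C ✓
GC content: GC 14/23 = 60.9%, outside 37.7–59.5% ✗
length: length 23 ✓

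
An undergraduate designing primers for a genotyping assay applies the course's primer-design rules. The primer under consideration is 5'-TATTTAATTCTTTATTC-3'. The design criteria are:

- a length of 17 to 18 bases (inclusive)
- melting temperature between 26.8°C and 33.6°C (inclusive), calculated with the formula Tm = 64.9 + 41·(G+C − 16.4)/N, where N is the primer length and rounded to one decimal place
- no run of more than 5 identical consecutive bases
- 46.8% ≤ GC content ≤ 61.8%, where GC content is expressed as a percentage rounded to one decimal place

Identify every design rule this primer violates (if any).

Base counts: A=4, T=11, G=0, C=2 (length 17).
length: length 17 ✓
Tm: Tm = 64.9 + 41·(2 − 16.4)/17 = 30.2°C ✓
homopolymer run: longest run = 3 ✓
GC content: GC 2/17 = 11.8%, outside 46.8–61.8% ✗

Fails: GC content.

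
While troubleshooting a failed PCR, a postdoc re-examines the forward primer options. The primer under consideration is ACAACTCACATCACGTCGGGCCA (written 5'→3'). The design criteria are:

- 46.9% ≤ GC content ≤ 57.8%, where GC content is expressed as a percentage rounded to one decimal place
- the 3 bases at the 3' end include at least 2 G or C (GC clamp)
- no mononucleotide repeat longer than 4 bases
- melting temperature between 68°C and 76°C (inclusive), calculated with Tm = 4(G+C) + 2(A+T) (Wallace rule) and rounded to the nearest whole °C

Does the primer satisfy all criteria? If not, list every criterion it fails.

Meets all criteria.

Base counts: A=7, T=3, G=4, C=9 (length 23).
GC content: GC 13/23 = 56.5% ✓
GC clamp: 3' end CCA has 2 G/C ✓
homopolymer run: longest run = 3 ✓
Tm: Tm = 2·10 + 4·13 = 72°C ✓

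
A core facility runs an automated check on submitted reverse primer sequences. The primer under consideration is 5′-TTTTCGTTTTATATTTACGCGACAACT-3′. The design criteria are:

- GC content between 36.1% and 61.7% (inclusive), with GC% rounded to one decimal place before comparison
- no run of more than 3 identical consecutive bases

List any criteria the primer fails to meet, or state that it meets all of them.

Fails: GC content, homopolymer run.

Base counts: A=6, T=13, G=3, C=5 (length 27).
GC content: GC 8/27 = 29.6%, outside 36.1–61.7% ✗
homopolymer run: longest run = 4, exceeds 3 ✗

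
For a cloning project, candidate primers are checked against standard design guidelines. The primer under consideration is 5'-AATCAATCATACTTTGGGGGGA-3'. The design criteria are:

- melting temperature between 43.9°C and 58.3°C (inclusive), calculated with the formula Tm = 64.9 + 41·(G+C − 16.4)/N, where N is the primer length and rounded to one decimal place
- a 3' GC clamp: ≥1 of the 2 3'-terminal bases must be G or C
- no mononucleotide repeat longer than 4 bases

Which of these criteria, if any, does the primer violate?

Fails: homopolymer run.

Base counts: A=7, T=6, G=6, C=3 (length 22).
Tm: Tm = 64.9 + 41·(9 − 16.4)/22 = 51.1°C ✓
GC clamp: 3' end GA has 1 G/C ✓
homopolymer run: longest run = 6, exceeds 4 ✗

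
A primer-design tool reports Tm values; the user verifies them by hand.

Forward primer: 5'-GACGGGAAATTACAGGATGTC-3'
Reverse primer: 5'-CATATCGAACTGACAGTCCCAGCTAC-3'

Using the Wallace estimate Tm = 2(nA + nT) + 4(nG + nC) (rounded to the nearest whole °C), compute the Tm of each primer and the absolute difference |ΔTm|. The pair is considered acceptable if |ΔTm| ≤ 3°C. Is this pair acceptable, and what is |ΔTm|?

Forward: A=7 T=4 G=7 C=3 → Tm = 2·11 + 4·10 = 62°C.
Reverse: A=8 T=5 G=4 C=9 → Tm = 2·13 + 4·13 = 78°C.
|ΔTm| = |62 − 78| = 16°C, > 3°C.

|ΔTm| = 16°C; the pair is not acceptable.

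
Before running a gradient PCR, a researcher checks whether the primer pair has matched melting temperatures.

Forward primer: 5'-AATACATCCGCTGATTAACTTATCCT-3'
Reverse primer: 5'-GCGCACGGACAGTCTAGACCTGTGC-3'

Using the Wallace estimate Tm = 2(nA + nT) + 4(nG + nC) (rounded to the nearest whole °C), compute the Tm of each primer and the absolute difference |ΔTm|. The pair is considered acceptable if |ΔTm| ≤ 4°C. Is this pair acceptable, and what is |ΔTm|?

|ΔTm| = 12°C; the pair is not acceptable.

Forward: A=8 T=9 G=2 C=7 → Tm = 2·17 + 4·9 = 70°C.
Reverse: A=5 T=4 G=8 C=8 → Tm = 2·9 + 4·16 = 82°C.
|ΔTm| = |70 − 82| = 12°C, > 4°C.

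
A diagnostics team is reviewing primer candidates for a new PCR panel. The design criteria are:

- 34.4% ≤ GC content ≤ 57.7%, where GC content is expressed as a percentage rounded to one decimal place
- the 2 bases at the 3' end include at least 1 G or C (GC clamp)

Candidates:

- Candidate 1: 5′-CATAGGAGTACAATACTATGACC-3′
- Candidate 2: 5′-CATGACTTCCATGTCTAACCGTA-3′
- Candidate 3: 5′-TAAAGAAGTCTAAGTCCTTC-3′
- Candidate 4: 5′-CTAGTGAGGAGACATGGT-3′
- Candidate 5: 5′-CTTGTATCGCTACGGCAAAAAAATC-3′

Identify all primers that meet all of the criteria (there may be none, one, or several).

Candidate 1, Candidate 3, Candidate 4 and Candidate 5.

Candidate 1 (23 nt, A=9 T=5 G=4 C=5): GC 9/23 = 39.1% ✓; 3' end CC has 2 G/C ✓ — passes.
Candidate 2 (23 nt, A=6 T=7 G=3 C=7): GC 10/23 = 43.5% ✓; 3' end TA has 0 G/C, need ≥1 ✗ — fails.
Candidate 3 (20 nt, A=7 T=6 G=3 C=4): GC 7/20 = 35.0% ✓; 3' end TC has 1 G/C ✓ — passes.
Candidate 4 (18 nt, A=5 T=4 G=7 C=2): GC 9/18 = 50.0% ✓; 3' end GT has 1 G/C ✓ — passes.
Candidate 5 (25 nt, A=9 T=6 G=4 C=6): GC 10/25 = 40.0% ✓; 3' end TC has 1 G/C ✓ — passes.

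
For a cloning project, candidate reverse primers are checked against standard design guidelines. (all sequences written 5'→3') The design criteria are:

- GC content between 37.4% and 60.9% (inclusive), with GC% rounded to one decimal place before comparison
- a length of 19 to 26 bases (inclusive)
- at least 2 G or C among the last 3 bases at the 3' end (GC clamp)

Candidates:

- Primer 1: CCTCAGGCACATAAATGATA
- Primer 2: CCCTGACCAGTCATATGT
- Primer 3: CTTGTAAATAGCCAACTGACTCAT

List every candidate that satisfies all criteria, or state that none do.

Primer 1 (20 nt, A=8 T=4 G=3 C=5): GC 8/20 = 40.0% ✓; length 20 ✓; 3' end ATA has 0 G/C, need ≥2 ✗ — fails.
Primer 2 (18 nt, A=4 T=5 G=3 C=6): GC 9/18 = 50.0% ✓; length 18, outside 19–26 ✗; 3' end TGT has 1 G/C, need ≥2 ✗ — fails.
Primer 3 (24 nt, A=8 T=7 G=3 C=6): GC 9/24 = 37.5% ✓; length 24 ✓; 3' end CAT has 1 G/C, need ≥2 ✗ — fails.

None of the candidates satisfy all criteria.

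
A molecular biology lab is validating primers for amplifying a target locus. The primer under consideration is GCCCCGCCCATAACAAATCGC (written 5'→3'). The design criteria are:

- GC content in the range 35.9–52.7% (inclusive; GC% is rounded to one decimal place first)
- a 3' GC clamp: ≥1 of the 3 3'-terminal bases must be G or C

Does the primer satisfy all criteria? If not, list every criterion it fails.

Base counts: A=6, T=2, G=3, C=10 (length 21).
GC content: GC 13/21 = 61.9%, outside 35.9–52.7% ✗
GC clamp: 3' end CGC has 3 G/C ✓

Fails: GC content.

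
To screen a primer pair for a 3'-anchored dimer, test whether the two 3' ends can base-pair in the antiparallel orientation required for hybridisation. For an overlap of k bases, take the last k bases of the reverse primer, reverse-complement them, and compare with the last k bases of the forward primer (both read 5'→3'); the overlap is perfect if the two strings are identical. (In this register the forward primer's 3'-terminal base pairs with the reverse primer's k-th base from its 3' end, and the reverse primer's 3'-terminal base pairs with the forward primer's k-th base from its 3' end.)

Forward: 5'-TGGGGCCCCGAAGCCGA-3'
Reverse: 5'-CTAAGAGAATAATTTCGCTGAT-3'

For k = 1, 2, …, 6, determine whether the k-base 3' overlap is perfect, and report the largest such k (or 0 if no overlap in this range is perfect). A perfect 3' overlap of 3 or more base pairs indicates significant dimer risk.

Longest perfect overlap: 1 complementary base pair; below the dimer-risk threshold (threshold 3).

Last 6 bases (5'→3') — forward …AGCCGA, reverse …GCTGAT.
Reverse complement of the reverse primer's last 6 bases: ATCAGC; its first k bases are the reverse complement of the reverse primer's last k bases, so a perfect k-base overlap needs the forward primer's last k bases to equal them.
Comparing (forward last k vs required): k=1: A vs A ✓; k=2: GA vs AT ✗; k=3: CGA vs ATC ✗; k=4: CCGA vs ATCA ✗; k=5: GCCGA vs ATCAG ✗; k=6: AGCCGA vs ATCAGC ✗.
Only k = 1 is perfect, so the longest perfect 3' overlap is 1.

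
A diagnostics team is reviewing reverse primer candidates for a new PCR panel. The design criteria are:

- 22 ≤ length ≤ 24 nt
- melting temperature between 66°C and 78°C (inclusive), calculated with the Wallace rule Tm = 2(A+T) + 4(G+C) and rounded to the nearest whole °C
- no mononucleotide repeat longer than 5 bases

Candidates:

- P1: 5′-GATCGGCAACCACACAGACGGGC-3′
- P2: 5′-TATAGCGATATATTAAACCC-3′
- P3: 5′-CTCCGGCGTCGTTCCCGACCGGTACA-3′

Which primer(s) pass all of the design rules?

P1 only.

P1 (23 nt, A=7 T=1 G=7 C=8): length 23 ✓; Tm = 2·8 + 4·15 = 76°C ✓; longest run = 3 ✓ — passes.
P2 (20 nt, A=8 T=6 G=2 C=4): length 20, outside 22–24 ✗; Tm = 2·14 + 4·6 = 52°C, outside 66–78°C ✗; longest run = 3 ✓ — fails.
P3 (26 nt, A=3 T=5 G=7 C=11): length 26, outside 22–24 ✗; Tm = 2·8 + 4·18 = 88°C, outside 66–78°C ✗; longest run = 3 ✓ — fails.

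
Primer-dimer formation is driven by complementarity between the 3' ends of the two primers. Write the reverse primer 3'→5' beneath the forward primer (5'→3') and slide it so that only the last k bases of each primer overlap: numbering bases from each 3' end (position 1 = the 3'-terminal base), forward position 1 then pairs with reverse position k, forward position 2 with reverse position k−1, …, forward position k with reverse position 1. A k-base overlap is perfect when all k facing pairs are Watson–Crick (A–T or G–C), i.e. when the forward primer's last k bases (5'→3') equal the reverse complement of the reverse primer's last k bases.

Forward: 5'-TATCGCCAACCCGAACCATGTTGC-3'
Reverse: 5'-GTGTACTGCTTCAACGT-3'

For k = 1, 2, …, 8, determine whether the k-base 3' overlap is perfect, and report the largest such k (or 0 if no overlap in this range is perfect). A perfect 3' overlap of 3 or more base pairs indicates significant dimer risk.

Longest perfect overlap: 0 complementary base pairs; below the dimer-risk threshold (threshold 3).

Last 8 bases (5'→3') — forward …CATGTTGC, reverse …TTCAACGT.
Reverse complement of the reverse primer's last 8 bases: ACGTTGAA; its first k bases are the reverse complement of the reverse primer's last k bases, so a perfect k-base overlap needs the forward primer's last k bases to equal them.
Comparing (forward last k vs required): k=1: C vs A ✗; k=2: GC vs AC ✗; k=3: TGC vs ACG ✗; k=4: TTGC vs ACGT ✗; k=5: GTTGC vs ACGTT ✗; k=6: TGTTGC vs ACGTTG ✗; k=7: ATGTTGC vs ACGTTGA ✗; k=8: CATGTTGC vs ACGTTGAA ✗.
No overlap length from 1 to 8 is perfect, so the longest perfect 3' overlap is 0.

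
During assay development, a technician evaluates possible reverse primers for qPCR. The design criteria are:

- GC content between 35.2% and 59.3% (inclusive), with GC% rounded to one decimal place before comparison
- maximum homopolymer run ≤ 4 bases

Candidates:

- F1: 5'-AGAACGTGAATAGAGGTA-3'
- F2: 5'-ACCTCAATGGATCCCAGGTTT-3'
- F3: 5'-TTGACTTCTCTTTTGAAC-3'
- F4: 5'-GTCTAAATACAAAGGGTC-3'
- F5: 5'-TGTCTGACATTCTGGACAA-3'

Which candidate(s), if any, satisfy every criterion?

F1, F2, F4 and F5.

F1 (18 nt, A=8 T=3 G=6 C=1): GC 7/18 = 38.9% ✓; longest run = 2 ✓ — passes.
F2 (21 nt, A=5 T=6 G=4 C=6): GC 10/21 = 47.6% ✓; longest run = 3 ✓ — passes.
F3 (18 nt, A=3 T=9 G=2 C=4): GC 6/18 = 33.3%, outside 35.2–59.3% ✗; longest run = 4 ✓ — fails.
F4 (18 nt, A=7 T=4 G=4 C=3): GC 7/18 = 38.9% ✓; longest run = 3 ✓ — passes.
F5 (19 nt, A=5 T=6 G=4 C=4): GC 8/19 = 42.1% ✓; longest run = 2 ✓ — passes.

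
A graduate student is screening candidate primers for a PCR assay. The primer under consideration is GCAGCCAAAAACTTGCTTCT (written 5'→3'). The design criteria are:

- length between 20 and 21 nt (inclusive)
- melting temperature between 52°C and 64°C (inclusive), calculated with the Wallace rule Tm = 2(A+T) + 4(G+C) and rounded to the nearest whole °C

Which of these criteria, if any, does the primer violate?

Base counts: A=6, T=5, G=3, C=6 (length 20).
length: length 20 ✓
Tm: Tm = 2·11 + 4·9 = 58°C ✓

Meets all criteria.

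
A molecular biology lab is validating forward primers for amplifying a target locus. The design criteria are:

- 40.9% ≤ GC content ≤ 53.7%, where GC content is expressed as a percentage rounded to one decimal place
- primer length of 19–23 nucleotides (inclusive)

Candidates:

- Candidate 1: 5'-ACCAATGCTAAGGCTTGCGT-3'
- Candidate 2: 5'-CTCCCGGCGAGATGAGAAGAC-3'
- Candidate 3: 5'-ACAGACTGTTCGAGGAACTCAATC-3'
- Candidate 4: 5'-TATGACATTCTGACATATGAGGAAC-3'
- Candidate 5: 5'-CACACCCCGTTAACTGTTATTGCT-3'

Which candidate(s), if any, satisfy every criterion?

Candidate 1 only.

Candidate 1 (20 nt, A=5 T=5 G=5 C=5): GC 10/20 = 50.0% ✓; length 20 ✓ — passes.
Candidate 2 (21 nt, A=6 T=2 G=7 C=6): GC 13/21 = 61.9%, outside 40.9–53.7% ✗; length 21 ✓ — fails.
Candidate 3 (24 nt, A=8 T=5 G=5 C=6): GC 11/24 = 45.8% ✓; length 24, outside 19–23 ✗ — fails.
Candidate 4 (25 nt, A=9 T=7 G=5 C=4): GC 9/25 = 36.0%, outside 40.9–53.7% ✗; length 25, outside 19–23 ✗ — fails.
Candidate 5 (24 nt, A=5 T=8 G=3 C=8): GC 11/24 = 45.8% ✓; length 24, outside 19–23 ✗ — fails.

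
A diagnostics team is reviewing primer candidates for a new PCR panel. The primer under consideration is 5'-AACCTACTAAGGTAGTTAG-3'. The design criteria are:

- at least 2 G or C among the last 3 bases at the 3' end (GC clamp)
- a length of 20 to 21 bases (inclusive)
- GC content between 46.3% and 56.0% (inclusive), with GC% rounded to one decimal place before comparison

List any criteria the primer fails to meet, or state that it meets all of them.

Fails: GC clamp, length, GC content.

Base counts: A=7, T=5, G=4, C=3 (length 19).
GC clamp: 3' end TAG has 1 G/C, need ≥2 ✗
length: length 19, outside 20–21 ✗
GC content: GC 7/19 = 36.8%, outside 46.3–56.0% ✗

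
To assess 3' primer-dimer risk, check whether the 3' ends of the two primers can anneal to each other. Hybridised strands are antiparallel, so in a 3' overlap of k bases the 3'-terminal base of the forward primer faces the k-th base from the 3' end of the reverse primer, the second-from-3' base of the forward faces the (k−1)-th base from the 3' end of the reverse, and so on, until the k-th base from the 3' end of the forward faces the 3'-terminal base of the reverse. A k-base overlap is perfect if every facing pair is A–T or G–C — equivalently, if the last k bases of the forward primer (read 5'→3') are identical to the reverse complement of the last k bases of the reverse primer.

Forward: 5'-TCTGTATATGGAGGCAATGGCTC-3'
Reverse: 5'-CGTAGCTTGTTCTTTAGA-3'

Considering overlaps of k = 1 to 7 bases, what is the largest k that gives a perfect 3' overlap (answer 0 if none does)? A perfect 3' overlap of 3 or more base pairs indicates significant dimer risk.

Longest perfect overlap: 2 complementary base pairs; below the dimer-risk threshold (threshold 3).

Last 7 bases (5'→3') — forward …ATGGCTC, reverse …CTTTAGA.
Reverse complement of the reverse primer's last 7 bases: TCTAAAG; its first k bases are the reverse complement of the reverse primer's last k bases, so a perfect k-base overlap needs the forward primer's last k bases to equal them.
Comparing (forward last k vs required): k=1: C vs T ✗; k=2: TC vs TC ✓; k=3: CTC vs TCT ✗; k=4: GCTC vs TCTA ✗; k=5: GGCTC vs TCTAA ✗; k=6: TGGCTC vs TCTAAA ✗; k=7: ATGGCTC vs TCTAAAG ✗.
Only k = 2 is perfect, so the longest perfect 3' overlap is 2.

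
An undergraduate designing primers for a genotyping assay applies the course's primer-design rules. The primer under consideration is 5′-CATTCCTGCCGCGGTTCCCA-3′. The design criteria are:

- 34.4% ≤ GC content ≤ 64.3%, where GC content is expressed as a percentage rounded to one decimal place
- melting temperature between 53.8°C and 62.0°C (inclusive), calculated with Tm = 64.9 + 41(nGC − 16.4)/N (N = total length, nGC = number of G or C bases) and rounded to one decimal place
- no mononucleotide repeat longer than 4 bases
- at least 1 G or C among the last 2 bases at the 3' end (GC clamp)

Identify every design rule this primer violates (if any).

Fails: GC content.

Base counts: A=2, T=5, G=4, C=9 (length 20).
GC content: GC 13/20 = 65.0%, outside 34.4–64.3% ✗
Tm: Tm = 64.9 + 41·(13 − 16.4)/20 = 57.9°C ✓
homopolymer run: longest run = 3 ✓
GC clamp: 3' end CA has 1 G/C ✓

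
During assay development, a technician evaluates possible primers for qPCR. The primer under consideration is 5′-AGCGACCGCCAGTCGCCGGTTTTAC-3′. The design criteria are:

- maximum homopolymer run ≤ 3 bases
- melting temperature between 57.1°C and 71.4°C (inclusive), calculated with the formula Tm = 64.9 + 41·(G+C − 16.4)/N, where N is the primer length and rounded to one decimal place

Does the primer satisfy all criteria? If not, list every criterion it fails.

Base counts: A=4, T=5, G=7, C=9 (length 25).
homopolymer run: longest run = 4, exceeds 3 ✗
Tm: Tm = 64.9 + 41·(16 − 16.4)/25 = 64.2°C ✓

Fails: homopolymer run.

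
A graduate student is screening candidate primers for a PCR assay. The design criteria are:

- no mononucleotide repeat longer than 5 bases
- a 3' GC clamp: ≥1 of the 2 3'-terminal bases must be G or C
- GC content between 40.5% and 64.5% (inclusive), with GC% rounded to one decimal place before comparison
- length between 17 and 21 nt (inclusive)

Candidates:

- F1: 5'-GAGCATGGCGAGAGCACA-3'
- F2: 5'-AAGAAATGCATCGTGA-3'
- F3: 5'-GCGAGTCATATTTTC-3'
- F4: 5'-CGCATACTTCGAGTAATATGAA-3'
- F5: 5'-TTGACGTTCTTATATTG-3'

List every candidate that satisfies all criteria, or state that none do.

F1 only.

F1 (18 nt, A=6 T=1 G=7 C=4): longest run = 2 ✓; 3' end CA has 1 G/C ✓; GC 11/18 = 61.1% ✓; length 18 ✓ — passes.
F2 (16 nt, A=7 T=3 G=4 C=2): longest run = 3 ✓; 3' end GA has 1 G/C ✓; GC 6/16 = 37.5%, outside 40.5–64.5% ✗; length 16, outside 17–21 ✗ — fails.
F3 (15 nt, A=3 T=6 G=3 C=3): longest run = 4 ✓; 3' end TC has 1 G/C ✓; GC 6/15 = 40.0%, outside 40.5–64.5% ✗; length 15, outside 17–21 ✗ — fails.
F4 (22 nt, A=8 T=6 G=4 C=4): longest run = 2 ✓; 3' end AA has 0 G/C, need ≥1 ✗; GC 8/22 = 36.4%, outside 40.5–64.5% ✗; length 22, outside 17–21 ✗ — fails.
F5 (17 nt, A=3 T=9 G=3 C=2): longest run = 2 ✓; 3' end TG has 1 G/C ✓; GC 5/17 = 29.4%, outside 40.5–64.5% ✗; length 17 ✓ — fails.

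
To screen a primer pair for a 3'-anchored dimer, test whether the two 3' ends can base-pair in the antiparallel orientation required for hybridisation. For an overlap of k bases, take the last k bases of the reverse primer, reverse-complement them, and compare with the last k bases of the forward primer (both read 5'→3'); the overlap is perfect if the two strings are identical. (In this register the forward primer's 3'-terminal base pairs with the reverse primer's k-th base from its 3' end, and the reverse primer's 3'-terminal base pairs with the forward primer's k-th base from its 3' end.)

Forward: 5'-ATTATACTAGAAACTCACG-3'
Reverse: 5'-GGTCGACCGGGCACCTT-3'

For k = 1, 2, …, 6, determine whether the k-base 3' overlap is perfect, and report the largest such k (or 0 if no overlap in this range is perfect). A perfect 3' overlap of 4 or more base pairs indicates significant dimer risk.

Last 6 bases (5'→3') — forward …CTCACG, reverse …CACCTT.
Reverse complement of the reverse primer's last 6 bases: AAGGTG; its first k bases are the reverse complement of the reverse primer's last k bases, so a perfect k-base overlap needs the forward primer's last k bases to equal them.
Comparing (forward last k vs required): k=1: G vs A ✗; k=2: CG vs AA ✗; k=3: ACG vs AAG ✗; k=4: CACG vs AAGG ✗; k=5: TCACG vs AAGGT ✗; k=6: CTCACG vs AAGGTG ✗.
No overlap length from 1 to 6 is perfect, so the longest perfect 3' overlap is 0.

Longest perfect overlap: 0 complementary base pairs; below the dimer-risk threshold (threshold 4).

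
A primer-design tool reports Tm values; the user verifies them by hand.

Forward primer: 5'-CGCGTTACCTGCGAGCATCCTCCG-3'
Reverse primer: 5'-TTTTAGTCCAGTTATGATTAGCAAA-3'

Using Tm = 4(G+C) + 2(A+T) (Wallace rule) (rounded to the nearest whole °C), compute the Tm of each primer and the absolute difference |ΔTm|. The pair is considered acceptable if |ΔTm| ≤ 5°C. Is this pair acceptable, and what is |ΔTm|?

Forward: A=3 T=5 G=6 C=10 → Tm = 2·8 + 4·16 = 80°C.
Reverse: A=8 T=10 G=4 C=3 → Tm = 2·18 + 4·7 = 64°C.
|ΔTm| = |80 − 64| = 16°C, > 5°C.

|ΔTm| = 16°C; the pair is not acceptable.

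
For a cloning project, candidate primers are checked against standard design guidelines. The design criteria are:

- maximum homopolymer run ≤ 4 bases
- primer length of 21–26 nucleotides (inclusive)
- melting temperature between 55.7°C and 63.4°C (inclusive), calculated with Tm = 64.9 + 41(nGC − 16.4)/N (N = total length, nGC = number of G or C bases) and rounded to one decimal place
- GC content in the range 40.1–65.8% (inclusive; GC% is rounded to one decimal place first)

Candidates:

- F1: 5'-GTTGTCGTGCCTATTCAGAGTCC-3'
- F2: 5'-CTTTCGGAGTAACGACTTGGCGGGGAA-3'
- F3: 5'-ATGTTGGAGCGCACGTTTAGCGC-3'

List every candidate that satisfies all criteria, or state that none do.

F1 and F3.

F1 (23 nt, A=3 T=8 G=6 C=6): longest run = 2 ✓; length 23 ✓; Tm = 64.9 + 41·(12 − 16.4)/23 = 57.1°C ✓; GC 12/23 = 52.2% ✓ — passes.
F2 (27 nt, A=6 T=6 G=10 C=5): longest run = 4 ✓; length 27, outside 21–26 ✗; Tm = 64.9 + 41·(15 − 16.4)/27 = 62.8°C ✓; GC 15/27 = 55.6% ✓ — fails.
F3 (23 nt, A=4 T=6 G=8 C=5): longest run = 3 ✓; length 23 ✓; Tm = 64.9 + 41·(13 − 16.4)/23 = 58.8°C ✓; GC 13/23 = 56.5% ✓ — passes.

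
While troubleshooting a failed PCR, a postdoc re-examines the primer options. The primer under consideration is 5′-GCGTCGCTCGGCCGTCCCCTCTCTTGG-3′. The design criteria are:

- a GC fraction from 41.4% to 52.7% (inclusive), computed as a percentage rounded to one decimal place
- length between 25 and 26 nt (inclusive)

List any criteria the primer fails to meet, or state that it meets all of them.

Base counts: A=0, T=7, G=8, C=12 (length 27).
GC content: GC 20/27 = 74.1%, outside 41.4–52.7% ✗
length: length 27, outside 25–26 ✗

Fails: GC content, length.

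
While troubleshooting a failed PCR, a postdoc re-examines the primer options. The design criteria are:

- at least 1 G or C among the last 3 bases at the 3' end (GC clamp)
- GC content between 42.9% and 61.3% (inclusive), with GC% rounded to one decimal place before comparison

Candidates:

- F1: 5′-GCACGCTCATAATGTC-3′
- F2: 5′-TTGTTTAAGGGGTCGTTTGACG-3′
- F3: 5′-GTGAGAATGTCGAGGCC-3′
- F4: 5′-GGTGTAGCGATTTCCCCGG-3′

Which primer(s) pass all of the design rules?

F1 (16 nt, A=4 T=4 G=3 C=5): 3' end GTC has 2 G/C ✓; GC 8/16 = 50.0% ✓ — passes.
F2 (22 nt, A=3 T=9 G=8 C=2): 3' end ACG has 2 G/C ✓; GC 10/22 = 45.5% ✓ — passes.
F3 (17 nt, A=4 T=3 G=7 C=3): 3' end GCC has 3 G/C ✓; GC 10/17 = 58.8% ✓ — passes.
F4 (19 nt, A=2 T=5 G=7 C=5): 3' end CGG has 3 G/C ✓; GC 12/19 = 63.2%, outside 42.9–61.3% ✗ — fails.

F1, F2 and F3.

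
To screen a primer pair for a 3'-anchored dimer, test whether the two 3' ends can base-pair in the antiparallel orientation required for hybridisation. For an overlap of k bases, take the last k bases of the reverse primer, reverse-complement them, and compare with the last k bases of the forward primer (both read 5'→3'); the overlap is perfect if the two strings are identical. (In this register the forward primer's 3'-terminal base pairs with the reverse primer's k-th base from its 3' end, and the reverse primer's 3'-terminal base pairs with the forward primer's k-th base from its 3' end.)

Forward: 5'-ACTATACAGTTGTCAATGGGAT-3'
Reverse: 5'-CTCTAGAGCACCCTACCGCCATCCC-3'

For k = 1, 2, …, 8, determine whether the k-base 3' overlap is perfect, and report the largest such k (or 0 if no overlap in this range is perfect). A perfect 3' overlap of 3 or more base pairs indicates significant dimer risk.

Longest perfect overlap: 5 complementary base pairs; significant dimer risk (threshold 3).

Last 8 bases (5'→3') — forward …AATGGGAT, reverse …GCCATCCC.
Reverse complement of the reverse primer's last 8 bases: GGGATGGC; its first k bases are the reverse complement of the reverse primer's last k bases, so a perfect k-base overlap needs the forward primer's last k bases to equal them.
Comparing (forward last k vs required): k=1: T vs G ✗; k=2: AT vs GG ✗; k=3: GAT vs GGG ✗; k=4: GGAT vs GGGA ✗; k=5: GGGAT vs GGGAT ✓; k=6: TGGGAT vs GGGATG ✗; k=7: ATGGGAT vs GGGATGG ✗; k=8: AATGGGAT vs GGGATGGC ✗.
Only k = 5 is perfect, so the longest perfect 3' overlap is 5.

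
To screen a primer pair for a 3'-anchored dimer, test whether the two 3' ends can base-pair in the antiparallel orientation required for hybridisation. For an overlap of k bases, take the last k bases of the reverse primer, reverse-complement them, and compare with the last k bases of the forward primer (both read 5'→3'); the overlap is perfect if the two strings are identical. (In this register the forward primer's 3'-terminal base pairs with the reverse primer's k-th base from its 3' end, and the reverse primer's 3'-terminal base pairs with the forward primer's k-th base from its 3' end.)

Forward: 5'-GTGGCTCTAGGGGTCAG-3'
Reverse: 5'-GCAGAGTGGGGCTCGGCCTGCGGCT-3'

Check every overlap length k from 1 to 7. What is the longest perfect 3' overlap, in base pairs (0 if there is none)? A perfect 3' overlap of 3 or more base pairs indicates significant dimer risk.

Last 7 bases (5'→3') — forward …GGGTCAG, reverse …TGCGGCT.
Reverse complement of the reverse primer's last 7 bases: AGCCGCA; its first k bases are the reverse complement of the reverse primer's last k bases, so a perfect k-base overlap needs the forward primer's last k bases to equal them.
Comparing (forward last k vs required): k=1: G vs A ✗; k=2: AG vs AG ✓; k=3: CAG vs AGC ✗; k=4: TCAG vs AGCC ✗; k=5: GTCAG vs AGCCG ✗; k=6: GGTCAG vs AGCCGC ✗; k=7: GGGTCAG vs AGCCGCA ✗.
Only k = 2 is perfect, so the longest perfect 3' overlap is 2.

Longest perfect overlap: 2 complementary base pairs; below the dimer-risk threshold (threshold 3).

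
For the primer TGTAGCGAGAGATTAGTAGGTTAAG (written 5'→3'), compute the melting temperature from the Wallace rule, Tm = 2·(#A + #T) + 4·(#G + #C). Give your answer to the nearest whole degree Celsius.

Base counts: A=8, T=7, G=9, C=1 (length 25).
Tm = 2·(8+7) + 4·(9+1) = 2·15 + 4·10 = 30 + 40 = 70°C.

70°C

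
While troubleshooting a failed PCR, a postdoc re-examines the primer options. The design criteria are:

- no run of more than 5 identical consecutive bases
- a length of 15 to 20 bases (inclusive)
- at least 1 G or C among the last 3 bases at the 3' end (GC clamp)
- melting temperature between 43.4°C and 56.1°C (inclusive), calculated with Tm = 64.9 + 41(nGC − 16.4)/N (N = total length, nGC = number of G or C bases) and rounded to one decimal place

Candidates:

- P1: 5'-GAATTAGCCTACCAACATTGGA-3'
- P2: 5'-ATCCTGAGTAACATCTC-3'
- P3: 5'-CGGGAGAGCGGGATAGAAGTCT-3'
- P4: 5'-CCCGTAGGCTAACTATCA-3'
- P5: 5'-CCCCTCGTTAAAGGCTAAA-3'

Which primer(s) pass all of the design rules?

P4 only.

P1 (22 nt, A=8 T=5 G=4 C=5): longest run = 2 ✓; length 22, outside 15–20 ✗; 3' end GGA has 2 G/C ✓; Tm = 64.9 + 41·(9 − 16.4)/22 = 51.1°C ✓ — fails.
P2 (17 nt, A=5 T=5 G=2 C=5): longest run = 2 ✓; length 17 ✓; 3' end CTC has 2 G/C ✓; Tm = 64.9 + 41·(7 − 16.4)/17 = 42.2°C, outside 43.4–56.1°C ✗ — fails.
P3 (22 nt, A=6 T=3 G=10 C=3): longest run = 3 ✓; length 22, outside 15–20 ✗; 3' end TCT has 1 G/C ✓; Tm = 64.9 + 41·(13 − 16.4)/22 = 58.6°C, outside 43.4–56.1°C ✗ — fails.
P4 (18 nt, A=5 T=4 G=3 C=6): longest run = 3 ✓; length 18 ✓; 3' end TCA has 1 G/C ✓; Tm = 64.9 + 41·(9 − 16.4)/18 = 48.0°C ✓ — passes.
P5 (19 nt, A=6 T=4 G=3 C=6): longest run = 4 ✓; length 19 ✓; 3' end AAA has 0 G/C, need ≥1 ✗; Tm = 64.9 + 41·(9 − 16.4)/19 = 48.9°C ✓ — fails.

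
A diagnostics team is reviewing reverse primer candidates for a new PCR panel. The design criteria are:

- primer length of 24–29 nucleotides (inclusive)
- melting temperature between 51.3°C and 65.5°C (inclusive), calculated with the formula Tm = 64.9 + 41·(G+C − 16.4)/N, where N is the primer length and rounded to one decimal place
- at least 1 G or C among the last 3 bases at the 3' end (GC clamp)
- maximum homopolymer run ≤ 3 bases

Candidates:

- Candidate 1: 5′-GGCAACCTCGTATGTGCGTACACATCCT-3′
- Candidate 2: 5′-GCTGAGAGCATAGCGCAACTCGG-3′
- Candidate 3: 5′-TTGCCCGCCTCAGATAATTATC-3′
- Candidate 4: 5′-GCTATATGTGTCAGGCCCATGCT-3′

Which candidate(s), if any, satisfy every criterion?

Candidate 1 (28 nt, A=6 T=7 G=6 C=9): length 28 ✓; Tm = 64.9 + 41·(15 − 16.4)/28 = 62.9°C ✓; 3' end CCT has 2 G/C ✓; longest run = 2 ✓ — passes.
Candidate 2 (23 nt, A=6 T=3 G=8 C=6): length 23, outside 24–29 ✗; Tm = 64.9 + 41·(14 − 16.4)/23 = 60.6°C ✓; 3' end CGG has 3 G/C ✓; longest run = 2 ✓ — fails.
Candidate 3 (22 nt, A=5 T=7 G=3 C=7): length 22, outside 24–29 ✗; Tm = 64.9 + 41·(10 − 16.4)/22 = 53.0°C ✓; 3' end ATC has 1 G/C ✓; longest run = 3 ✓ — fails.
Candidate 4 (23 nt, A=4 T=7 G=6 C=6): length 23, outside 24–29 ✗; Tm = 64.9 + 41·(12 − 16.4)/23 = 57.1°C ✓; 3' end GCT has 2 G/C ✓; longest run = 3 ✓ — fails.

Candidate 1 only.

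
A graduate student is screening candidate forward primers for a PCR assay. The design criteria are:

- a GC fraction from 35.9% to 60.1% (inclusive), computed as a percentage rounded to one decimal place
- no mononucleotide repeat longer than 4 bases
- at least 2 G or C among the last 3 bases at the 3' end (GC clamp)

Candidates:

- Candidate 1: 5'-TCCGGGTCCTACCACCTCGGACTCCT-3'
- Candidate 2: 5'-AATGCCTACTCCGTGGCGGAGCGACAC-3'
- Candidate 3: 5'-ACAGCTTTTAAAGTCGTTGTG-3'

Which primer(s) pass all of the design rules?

Candidate 1 (26 nt, A=3 T=6 G=5 C=12): GC 17/26 = 65.4%, outside 35.9–60.1% ✗; longest run = 3 ✓; 3' end CCT has 2 G/C ✓ — fails.
Candidate 2 (27 nt, A=6 T=4 G=8 C=9): GC 17/27 = 63.0%, outside 35.9–60.1% ✗; longest run = 2 ✓; 3' end CAC has 2 G/C ✓ — fails.
Candidate 3 (21 nt, A=5 T=8 G=5 C=3): GC 8/21 = 38.1% ✓; longest run = 4 ✓; 3' end GTG has 2 G/C ✓ — passes.

Candidate 3 only.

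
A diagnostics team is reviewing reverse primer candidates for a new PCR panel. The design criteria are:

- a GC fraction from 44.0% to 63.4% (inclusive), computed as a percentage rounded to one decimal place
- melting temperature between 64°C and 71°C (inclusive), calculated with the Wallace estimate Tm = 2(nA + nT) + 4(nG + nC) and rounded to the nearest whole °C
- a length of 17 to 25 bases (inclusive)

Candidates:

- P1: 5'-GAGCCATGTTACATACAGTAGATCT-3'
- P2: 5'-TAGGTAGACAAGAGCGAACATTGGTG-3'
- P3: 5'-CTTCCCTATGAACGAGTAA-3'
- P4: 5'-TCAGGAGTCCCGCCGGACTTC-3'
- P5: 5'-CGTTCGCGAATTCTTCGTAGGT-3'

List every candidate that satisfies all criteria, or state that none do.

P1 (25 nt, A=8 T=7 G=5 C=5): GC 10/25 = 40.0%, outside 44.0–63.4% ✗; Tm = 2·15 + 4·10 = 70°C ✓; length 25 ✓ — fails.
P2 (26 nt, A=9 T=5 G=9 C=3): GC 12/26 = 46.2% ✓; Tm = 2·14 + 4·12 = 76°C, outside 64–71°C ✗; length 26, outside 17–25 ✗ — fails.
P3 (19 nt, A=6 T=5 G=3 C=5): GC 8/19 = 42.1%, outside 44.0–63.4% ✗; Tm = 2·11 + 4·8 = 54°C, outside 64–71°C ✗; length 19 ✓ — fails.
P4 (21 nt, A=3 T=4 G=6 C=8): GC 14/21 = 66.7%, outside 44.0–63.4% ✗; Tm = 2·7 + 4·14 = 70°C ✓; length 21 ✓ — fails.
P5 (22 nt, A=3 T=8 G=6 C=5): GC 11/22 = 50.0% ✓; Tm = 2·11 + 4·11 = 66°C ✓; length 22 ✓ — passes.

P5 only.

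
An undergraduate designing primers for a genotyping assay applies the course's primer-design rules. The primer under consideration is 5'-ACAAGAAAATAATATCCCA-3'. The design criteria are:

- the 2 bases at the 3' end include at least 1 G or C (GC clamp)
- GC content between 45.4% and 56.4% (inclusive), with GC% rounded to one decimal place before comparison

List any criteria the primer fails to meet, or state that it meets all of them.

Fails: GC content.

Base counts: A=11, T=3, G=1, C=4 (length 19).
GC clamp: 3' end CA has 1 G/C ✓
GC content: GC 5/19 = 26.3%, outside 45.4–56.4% ✗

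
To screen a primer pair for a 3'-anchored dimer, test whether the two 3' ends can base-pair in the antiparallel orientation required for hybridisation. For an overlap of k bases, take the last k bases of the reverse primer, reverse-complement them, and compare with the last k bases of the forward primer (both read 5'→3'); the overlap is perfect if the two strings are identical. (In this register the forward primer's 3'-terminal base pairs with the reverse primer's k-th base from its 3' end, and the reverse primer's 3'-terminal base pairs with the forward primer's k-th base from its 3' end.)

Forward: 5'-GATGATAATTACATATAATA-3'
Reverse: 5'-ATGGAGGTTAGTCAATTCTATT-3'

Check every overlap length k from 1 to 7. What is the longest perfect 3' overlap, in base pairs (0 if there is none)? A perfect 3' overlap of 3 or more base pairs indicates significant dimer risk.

Last 7 bases (5'→3') — forward …TATAATA, reverse …TTCTATT.
Reverse complement of the reverse primer's last 7 bases: AATAGAA; its first k bases are the reverse complement of the reverse primer's last k bases, so a perfect k-base overlap needs the forward primer's last k bases to equal them.
Comparing (forward last k vs required): k=1: A vs A ✓; k=2: TA vs AA ✗; k=3: ATA vs AAT ✗; k=4: AATA vs AATA ✓; k=5: TAATA vs AATAG ✗; k=6: ATAATA vs AATAGA ✗; k=7: TATAATA vs AATAGAA ✗.
Perfect overlaps at k = 1, 4; the largest is 4.

Longest perfect overlap: 4 complementary base pairs; significant dimer risk (threshold 3).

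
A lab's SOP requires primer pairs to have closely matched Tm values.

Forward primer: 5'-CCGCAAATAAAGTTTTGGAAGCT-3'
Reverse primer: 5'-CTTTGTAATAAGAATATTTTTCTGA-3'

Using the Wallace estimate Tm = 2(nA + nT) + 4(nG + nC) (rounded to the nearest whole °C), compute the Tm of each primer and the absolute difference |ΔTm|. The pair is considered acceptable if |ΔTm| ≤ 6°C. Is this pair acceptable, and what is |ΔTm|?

|ΔTm| = 4°C; the pair is acceptable.

Forward: A=8 T=6 G=5 C=4 → Tm = 2·14 + 4·9 = 64°C.
Reverse: A=8 T=12 G=3 C=2 → Tm = 2·20 + 4·5 = 60°C.
|ΔTm| = |64 − 60| = 4°C, ≤ 6°C.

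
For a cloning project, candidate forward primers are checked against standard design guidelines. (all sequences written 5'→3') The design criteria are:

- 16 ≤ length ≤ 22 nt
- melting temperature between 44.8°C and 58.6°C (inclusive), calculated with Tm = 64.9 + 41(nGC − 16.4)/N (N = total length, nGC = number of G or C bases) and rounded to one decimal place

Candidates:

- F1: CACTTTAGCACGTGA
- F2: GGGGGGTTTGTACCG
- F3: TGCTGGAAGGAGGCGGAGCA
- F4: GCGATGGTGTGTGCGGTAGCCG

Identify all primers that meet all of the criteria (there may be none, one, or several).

F1 (15 nt, A=4 T=4 G=3 C=4): length 15, outside 16–22 ✗; Tm = 64.9 + 41·(7 − 16.4)/15 = 39.2°C, outside 44.8–58.6°C ✗ — fails.
F2 (15 nt, A=1 T=4 G=8 C=2): length 15, outside 16–22 ✗; Tm = 64.9 + 41·(10 − 16.4)/15 = 47.4°C ✓ — fails.
F3 (20 nt, A=5 T=2 G=10 C=3): length 20 ✓; Tm = 64.9 + 41·(13 − 16.4)/20 = 57.9°C ✓ — passes.
F4 (22 nt, A=2 T=5 G=11 C=4): length 22 ✓; Tm = 64.9 + 41·(15 − 16.4)/22 = 62.3°C, outside 44.8–58.6°C ✗ — fails.

F3 only.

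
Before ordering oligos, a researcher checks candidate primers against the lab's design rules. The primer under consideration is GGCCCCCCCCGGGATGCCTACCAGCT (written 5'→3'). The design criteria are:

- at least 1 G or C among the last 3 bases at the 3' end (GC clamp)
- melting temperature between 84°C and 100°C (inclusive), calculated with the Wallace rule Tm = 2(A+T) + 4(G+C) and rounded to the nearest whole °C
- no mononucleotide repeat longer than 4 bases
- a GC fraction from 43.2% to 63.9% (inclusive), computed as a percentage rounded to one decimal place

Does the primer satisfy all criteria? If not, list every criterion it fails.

Base counts: A=3, T=3, G=7, C=13 (length 26).
GC clamp: 3' end GCT has 2 G/C ✓
Tm: Tm = 2·6 + 4·20 = 92°C ✓
homopolymer run: longest run = 8, exceeds 4 ✗
GC content: GC 20/26 = 76.9%, outside 43.2–63.9% ✗

Fails: homopolymer run, GC content.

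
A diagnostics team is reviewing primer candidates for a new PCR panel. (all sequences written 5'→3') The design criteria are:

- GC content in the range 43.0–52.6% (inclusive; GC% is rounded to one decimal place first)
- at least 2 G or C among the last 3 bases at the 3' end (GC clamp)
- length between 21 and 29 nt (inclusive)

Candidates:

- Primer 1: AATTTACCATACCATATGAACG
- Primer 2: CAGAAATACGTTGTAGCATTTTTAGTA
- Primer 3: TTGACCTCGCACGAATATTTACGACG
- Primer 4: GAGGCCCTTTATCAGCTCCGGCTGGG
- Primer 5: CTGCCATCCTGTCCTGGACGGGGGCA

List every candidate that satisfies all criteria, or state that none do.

Primer 3 only.

Primer 1 (22 nt, A=9 T=6 G=2 C=5): GC 7/22 = 31.8%, outside 43.0–52.6% ✗; 3' end ACG has 2 G/C ✓; length 22 ✓ — fails.
Primer 2 (27 nt, A=9 T=10 G=5 C=3): GC 8/27 = 29.6%, outside 43.0–52.6% ✗; 3' end GTA has 1 G/C, need ≥2 ✗; length 27 ✓ — fails.
Primer 3 (26 nt, A=7 T=7 G=5 C=7): GC 12/26 = 46.2% ✓; 3' end ACG has 2 G/C ✓; length 26 ✓ — passes.
Primer 4 (26 nt, A=3 T=6 G=9 C=8): GC 17/26 = 65.4%, outside 43.0–52.6% ✗; 3' end GGG has 3 G/C ✓; length 26 ✓ — fails.
Primer 5 (26 nt, A=3 T=5 G=9 C=9): GC 18/26 = 69.2%, outside 43.0–52.6% ✗; 3' end GCA has 2 G/C ✓; length 26 ✓ — fails.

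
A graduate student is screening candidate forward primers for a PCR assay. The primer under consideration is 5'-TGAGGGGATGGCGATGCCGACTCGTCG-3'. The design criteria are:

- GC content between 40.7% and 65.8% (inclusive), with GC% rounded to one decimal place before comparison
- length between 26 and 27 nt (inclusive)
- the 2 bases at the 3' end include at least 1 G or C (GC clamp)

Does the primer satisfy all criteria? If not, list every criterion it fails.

Base counts: A=4, T=5, G=12, C=6 (length 27).
GC content: GC 18/27 = 66.7%, outside 40.7–65.8% ✗
length: length 27 ✓
GC clamp: 3' end CG has 2 G/C ✓

Fails: GC content.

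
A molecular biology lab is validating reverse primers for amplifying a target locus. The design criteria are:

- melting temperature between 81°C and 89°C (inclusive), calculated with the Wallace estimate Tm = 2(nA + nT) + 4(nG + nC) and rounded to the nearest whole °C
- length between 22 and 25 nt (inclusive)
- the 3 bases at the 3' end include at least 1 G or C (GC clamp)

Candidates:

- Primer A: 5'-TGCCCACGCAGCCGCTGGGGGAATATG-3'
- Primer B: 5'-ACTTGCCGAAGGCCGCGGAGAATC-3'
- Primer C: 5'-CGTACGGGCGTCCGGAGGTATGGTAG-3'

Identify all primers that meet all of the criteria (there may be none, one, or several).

None of the candidates satisfy all criteria.

Primer A (27 nt, A=5 T=4 G=10 C=8): Tm = 2·9 + 4·18 = 90°C, outside 81–89°C ✗; length 27, outside 22–25 ✗; 3' end ATG has 1 G/C ✓ — fails.
Primer B (24 nt, A=6 T=3 G=8 C=7): Tm = 2·9 + 4·15 = 78°C, outside 81–89°C ✗; length 24 ✓; 3' end ATC has 1 G/C ✓ — fails.
Primer C (26 nt, A=4 T=5 G=12 C=5): Tm = 2·9 + 4·17 = 86°C ✓; length 26, outside 22–25 ✗; 3' end TAG has 1 G/C ✓ — fails.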